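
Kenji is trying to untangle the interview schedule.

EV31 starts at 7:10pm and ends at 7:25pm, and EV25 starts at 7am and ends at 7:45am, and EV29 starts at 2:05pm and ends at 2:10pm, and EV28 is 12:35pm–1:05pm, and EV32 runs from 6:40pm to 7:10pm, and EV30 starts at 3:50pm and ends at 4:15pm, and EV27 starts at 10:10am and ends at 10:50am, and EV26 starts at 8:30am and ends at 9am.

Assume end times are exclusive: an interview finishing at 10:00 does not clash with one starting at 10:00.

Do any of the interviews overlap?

Two intervals overlap when each starts before the other ends.
Sorted by start: EV25, EV26, EV27, EV28, EV29, EV30, EV32, EV31.
EV26 starts after EV25 ends, so nothing later overlaps EV25 either.
EV27 starts after EV26 ends, so nothing later overlaps EV26 either.
EV28 starts after EV27 ends, so nothing later overlaps EV27 either.
EV29 starts after EV28 ends, so nothing later overlaps EV28 either.
EV30 starts after EV29 ends, so nothing later overlaps EV29 either.
EV32 starts after EV30 ends, so nothing later overlaps EV30 either.
EV31 starts exactly when EV32 ends (back-to-back, no overlap).
Every pair is clear; the schedule has no overlaps.

No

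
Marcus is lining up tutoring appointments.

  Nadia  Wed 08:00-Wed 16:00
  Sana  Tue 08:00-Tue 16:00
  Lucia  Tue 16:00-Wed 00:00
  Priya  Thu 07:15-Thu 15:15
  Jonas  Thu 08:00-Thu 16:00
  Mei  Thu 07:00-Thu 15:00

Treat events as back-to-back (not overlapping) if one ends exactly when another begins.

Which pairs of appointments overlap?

Jonas & Mei, Jonas & Priya, Mei & Priya

Sorted by start: Sana, Lucia, Nadia, Mei, Priya, Jonas.
Lucia starts exactly when Sana ends (back-to-back, no overlap), so Sana has no further overlaps.
Nadia starts after Lucia ends, so Lucia has no further overlaps.
Mei starts after Nadia ends, so Nadia has no further overlaps.
Priya starts before Mei ends → Mei and Priya overlap.
Jonas starts before Mei ends → Mei and Jonas overlap.
Jonas starts before Priya ends → Priya and Jonas overlap.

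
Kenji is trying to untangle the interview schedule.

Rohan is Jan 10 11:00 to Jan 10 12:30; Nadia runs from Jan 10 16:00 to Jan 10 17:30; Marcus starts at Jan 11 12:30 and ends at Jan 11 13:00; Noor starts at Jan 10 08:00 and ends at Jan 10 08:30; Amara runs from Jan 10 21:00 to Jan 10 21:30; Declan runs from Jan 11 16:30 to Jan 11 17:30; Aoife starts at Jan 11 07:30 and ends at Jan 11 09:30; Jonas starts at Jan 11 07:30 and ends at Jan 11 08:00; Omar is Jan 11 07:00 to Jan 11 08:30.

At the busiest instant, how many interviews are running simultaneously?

Sweep the timeline, counting +1 at each start and −1 at each end (ends before starts at a tie):
Jan 10 08:00 start Noor → 1
Jan 10 08:30 end Noor → 0
Jan 10 11:00 start Rohan → 1
Jan 10 12:30 end Rohan → 0
Jan 10 16:00 start Nadia → 1
Jan 10 17:30 end Nadia → 0
Jan 10 21:00 start Amara → 1
Jan 10 21:30 end Amara → 0
Jan 11 07:00 start Omar → 1
Jan 11 07:30 start Aoife → 2
Jan 11 07:30 start Jonas → 3
Jan 11 08:00 end Jonas → 2
Jan 11 08:30 end Omar → 1
Jan 11 09:30 end Aoife → 0
Jan 11 12:30 start Marcus → 1
Jan 11 13:00 end Marcus → 0
Jan 11 16:30 start Declan → 1
Jan 11 17:30 end Declan → 0
Peak is 3, at Jan 11 07:30 (Aoife, Jonas, Omar).

3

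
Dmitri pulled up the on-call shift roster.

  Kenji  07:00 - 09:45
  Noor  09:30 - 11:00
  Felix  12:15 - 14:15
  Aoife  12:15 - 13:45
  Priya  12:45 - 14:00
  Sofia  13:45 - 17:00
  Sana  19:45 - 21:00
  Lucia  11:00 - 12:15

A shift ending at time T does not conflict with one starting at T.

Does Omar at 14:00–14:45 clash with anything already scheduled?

Yes — it overlaps Felix, Sofia

Kenji: ends 09:45 at or before Omar starts 14:00 → clear.
Noor: ends 11:00 at or before Omar starts 14:00 → clear.
Lucia: ends 12:15 at or before Omar starts 14:00 → clear.
Felix: starts 12:15 before Omar ends 14:45, and ends 14:15 after Omar starts 14:00 → overlap.
Aoife: ends 13:45 at or before Omar starts 14:00 → clear.
Priya: ends 14:00 at or before Omar starts 14:00 → clear.
Sofia: starts 13:45 before Omar ends 14:45, and ends 17:00 after Omar starts 14:00 → overlap.
Sana: starts 19:45 at or after Omar ends 14:45 → clear.
Omar overlaps Felix, Sofia.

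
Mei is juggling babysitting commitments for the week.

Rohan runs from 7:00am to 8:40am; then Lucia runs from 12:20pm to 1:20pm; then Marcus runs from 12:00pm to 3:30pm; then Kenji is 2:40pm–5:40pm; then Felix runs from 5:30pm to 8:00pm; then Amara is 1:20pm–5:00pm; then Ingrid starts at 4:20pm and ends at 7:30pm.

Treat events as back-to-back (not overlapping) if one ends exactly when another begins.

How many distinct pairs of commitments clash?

Two intervals overlap when each starts before the other ends.
Sorted by start: Rohan, Marcus, Lucia, Amara, Kenji, Ingrid, Felix.
Marcus starts after Rohan ends, so nothing later overlaps Rohan either.
Lucia starts before Marcus ends → Marcus and Lucia overlap.
Amara starts before Marcus ends → Marcus and Amara overlap.
Kenji starts before Marcus ends → Marcus and Kenji overlap.
Ingrid starts after Marcus ends, so nothing later overlaps Marcus either.
Amara starts exactly when Lucia ends (back-to-back, no overlap), so nothing later overlaps Lucia either.
Kenji starts before Amara ends → Amara and Kenji overlap.
Ingrid starts before Amara ends → Amara and Ingrid overlap.
Felix starts after Amara ends.
Ingrid starts before Kenji ends → Kenji and Ingrid overlap.
Felix starts before Kenji ends → Kenji and Felix overlap.
Felix starts before Ingrid ends → Ingrid and Felix overlap.
Overlapping pairs: Amara & Ingrid, Amara & Kenji, Amara & Marcus, Felix & Ingrid, Felix & Kenji, Ingrid & Kenji, Kenji & Marcus, Lucia & Marcus — 8 in total.

8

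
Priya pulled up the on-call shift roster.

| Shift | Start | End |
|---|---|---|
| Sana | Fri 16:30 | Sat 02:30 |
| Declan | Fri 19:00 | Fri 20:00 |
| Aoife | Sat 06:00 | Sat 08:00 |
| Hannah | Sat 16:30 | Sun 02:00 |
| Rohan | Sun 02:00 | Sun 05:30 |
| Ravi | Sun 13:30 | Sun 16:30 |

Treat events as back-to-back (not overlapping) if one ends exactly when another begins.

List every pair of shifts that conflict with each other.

Sorted by start: Sana, Declan, Aoife, Hannah, Rohan, Ravi.
Declan starts before Sana ends → Sana and Declan overlap.
Aoife starts after Sana ends; Sana is clear from here.
Aoife starts after Declan ends; Declan is clear from here.
Hannah starts after Aoife ends; Aoife is clear from here.
Rohan starts exactly when Hannah ends (back-to-back, no overlap); Hannah is clear from here.
Ravi starts after Rohan ends.

Declan & Sana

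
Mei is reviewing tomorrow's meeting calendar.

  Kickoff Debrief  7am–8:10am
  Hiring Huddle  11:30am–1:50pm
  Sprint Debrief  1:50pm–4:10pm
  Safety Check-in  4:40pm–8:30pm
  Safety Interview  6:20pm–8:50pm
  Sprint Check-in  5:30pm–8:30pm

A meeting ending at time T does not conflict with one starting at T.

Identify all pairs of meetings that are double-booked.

Sorted by start: Kickoff Debrief, Hiring Huddle, Sprint Debrief, Safety Check-in, Sprint Check-in, Safety Interview.
Hiring Huddle starts after Kickoff Debrief ends, so nothing later overlaps Kickoff Debrief either.
Sprint Debrief starts exactly when Hiring Huddle ends (back-to-back, no overlap), so nothing later overlaps Hiring Huddle either.
Safety Check-in starts after Sprint Debrief ends, so nothing later overlaps Sprint Debrief either.
Sprint Check-in starts before Safety Check-in ends → Safety Check-in and Sprint Check-in overlap.
Safety Interview starts before Safety Check-in ends → Safety Check-in and Safety Interview overlap.
Safety Interview starts before Sprint Check-in ends → Sprint Check-in and Safety Interview overlap.

Safety Check-in & Safety Interview, Safety Check-in & Sprint Check-in, Safety Interview & Sprint Check-in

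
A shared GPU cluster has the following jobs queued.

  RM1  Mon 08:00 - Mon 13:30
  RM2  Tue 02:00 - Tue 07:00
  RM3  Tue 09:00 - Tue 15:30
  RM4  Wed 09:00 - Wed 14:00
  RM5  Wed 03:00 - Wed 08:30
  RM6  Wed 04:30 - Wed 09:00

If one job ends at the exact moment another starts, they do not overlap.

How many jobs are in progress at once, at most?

2

Walk through starts and ends in time order (an end at T is processed before a start at T):
Mon 08:00 start RM1 → 1
Mon 13:30 end RM1 → 0
Tue 02:00 start RM2 → 1
Tue 07:00 end RM2 → 0
Tue 09:00 start RM3 → 1
Tue 15:30 end RM3 → 0
Wed 03:00 start RM5 → 1
Wed 04:30 start RM6 → 2
Wed 08:30 end RM5 → 1
Wed 09:00 end RM6 → 0
Wed 09:00 start RM4 → 1
Wed 14:00 end RM4 → 0
Peak is 2, at Wed 04:30 (RM5, RM6).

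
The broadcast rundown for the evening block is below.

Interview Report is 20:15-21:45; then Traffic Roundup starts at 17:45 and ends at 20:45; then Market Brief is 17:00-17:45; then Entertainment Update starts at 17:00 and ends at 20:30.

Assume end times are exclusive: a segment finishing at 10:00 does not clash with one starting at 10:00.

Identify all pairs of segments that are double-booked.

Entertainment Update & Interview Report, Entertainment Update & Market Brief, Entertainment Update & Traffic Roundup, Interview Report & Traffic Roundup

Sorted by start: Entertainment Update, Market Brief, Traffic Roundup, Interview Report.
Market Brief starts before Entertainment Update ends → Entertainment Update and Market Brief overlap.
Traffic Roundup starts before Entertainment Update ends → Entertainment Update and Traffic Roundup overlap.
Interview Report starts before Entertainment Update ends → Entertainment Update and Interview Report overlap.
Traffic Roundup starts exactly when Market Brief ends (back-to-back, no overlap); Market Brief is clear from here.
Interview Report starts before Traffic Roundup ends → Traffic Roundup and Interview Report overlap.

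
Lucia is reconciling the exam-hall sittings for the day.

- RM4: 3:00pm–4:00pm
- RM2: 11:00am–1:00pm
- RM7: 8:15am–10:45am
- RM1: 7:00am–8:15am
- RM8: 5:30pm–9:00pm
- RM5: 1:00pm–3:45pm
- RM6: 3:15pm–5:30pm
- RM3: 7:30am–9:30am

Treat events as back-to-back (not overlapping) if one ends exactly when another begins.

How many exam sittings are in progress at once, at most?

Sort all start/end points and keep a running count:
7:00am start RM1 → 1
7:30am start RM3 → 2
8:15am end RM1 → 1
8:15am start RM7 → 2
9:30am end RM3 → 1
10:45am end RM7 → 0
11:00am start RM2 → 1
1:00pm end RM2 → 0
1:00pm start RM5 → 1
3:00pm start RM4 → 2
3:15pm start RM6 → 3
3:45pm end RM5 → 2
4:00pm end RM4 → 1
5:30pm end RM6 → 0
5:30pm start RM8 → 1
9:00pm end RM8 → 0
Peak is 3, at 3:15pm (RM4, RM5, RM6).

3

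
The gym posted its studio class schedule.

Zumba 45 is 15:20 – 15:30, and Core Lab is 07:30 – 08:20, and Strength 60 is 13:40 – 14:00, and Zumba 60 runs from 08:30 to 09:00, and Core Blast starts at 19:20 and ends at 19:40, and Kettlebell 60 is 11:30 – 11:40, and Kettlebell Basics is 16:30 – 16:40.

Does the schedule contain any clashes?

Check each pair: they overlap iff neither finishes before the other starts.
Sorted by start: Core Lab, Zumba 60, Kettlebell 60, Strength 60, Zumba 45, Kettlebell Basics, Core Blast.
Zumba 60 starts after Core Lab ends, so nothing later overlaps Core Lab either.
Kettlebell 60 starts after Zumba 60 ends, so nothing later overlaps Zumba 60 either.
Strength 60 starts after Kettlebell 60 ends, so nothing later overlaps Kettlebell 60 either.
Zumba 45 starts after Strength 60 ends, so nothing later overlaps Strength 60 either.
Kettlebell Basics starts after Zumba 45 ends, so nothing later overlaps Zumba 45 either.
Core Blast starts after Kettlebell Basics ends.
Every pair is clear; the schedule has no overlaps.

No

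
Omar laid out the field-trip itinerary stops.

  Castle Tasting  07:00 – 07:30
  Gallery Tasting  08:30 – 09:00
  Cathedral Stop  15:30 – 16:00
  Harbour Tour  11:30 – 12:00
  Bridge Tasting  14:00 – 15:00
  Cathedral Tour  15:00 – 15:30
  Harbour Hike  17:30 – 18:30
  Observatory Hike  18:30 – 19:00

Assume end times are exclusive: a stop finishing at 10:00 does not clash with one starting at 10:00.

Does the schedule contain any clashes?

No

Sorted by start: Castle Tasting, Gallery Tasting, Harbour Tour, Bridge Tasting, Cathedral Tour, Cathedral Stop, Harbour Hike, Observatory Hike.
Gallery Tasting starts after Castle Tasting ends, so nothing later overlaps Castle Tasting either.
Harbour Tour starts after Gallery Tasting ends, so nothing later overlaps Gallery Tasting either.
Bridge Tasting starts after Harbour Tour ends, so nothing later overlaps Harbour Tour either.
Cathedral Tour starts exactly when Bridge Tasting ends (back-to-back, no overlap), so nothing later overlaps Bridge Tasting either.
Cathedral Stop starts exactly when Cathedral Tour ends (back-to-back, no overlap), so nothing later overlaps Cathedral Tour either.
Harbour Hike starts after Cathedral Stop ends, so nothing later overlaps Cathedral Stop either.
Observatory Hike starts exactly when Harbour Hike ends (back-to-back, no overlap).
Every pair is clear; the schedule has no overlaps.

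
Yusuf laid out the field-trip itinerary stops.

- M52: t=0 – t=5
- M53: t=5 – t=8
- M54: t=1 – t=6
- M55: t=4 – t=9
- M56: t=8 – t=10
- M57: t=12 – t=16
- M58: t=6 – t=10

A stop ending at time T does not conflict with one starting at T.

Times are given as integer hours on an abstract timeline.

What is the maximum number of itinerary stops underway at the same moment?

3

Sort all start/end points and keep a running count:
t=0 start M52 → 1
t=1 start M54 → 2
t=4 start M55 → 3
t=5 end M52 → 2
t=5 start M53 → 3
t=6 end M54 → 2
t=6 start M58 → 3
t=8 end M53 → 2
t=8 start M56 → 3
t=9 end M55 → 2
t=10 end M56 → 1
t=10 end M58 → 0
t=12 start M57 → 1
t=16 end M57 → 0
Peak is 3, at t=4 (M52, M54, M55).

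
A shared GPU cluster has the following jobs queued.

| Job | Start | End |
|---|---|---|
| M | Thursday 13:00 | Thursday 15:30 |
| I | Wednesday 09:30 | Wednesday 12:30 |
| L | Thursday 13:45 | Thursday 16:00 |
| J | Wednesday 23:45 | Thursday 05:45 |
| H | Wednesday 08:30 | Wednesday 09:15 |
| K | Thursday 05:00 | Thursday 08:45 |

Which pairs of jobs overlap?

Sorted by start: H, I, J, K, M, L.
I starts after H ends; H is clear from here.
J starts after I ends; I is clear from here.
K starts before J ends → J and K overlap.
M starts after J ends; J is clear from here.
M starts after K ends; K is clear from here.
L starts before M ends → M and L overlap.

J & K, L & M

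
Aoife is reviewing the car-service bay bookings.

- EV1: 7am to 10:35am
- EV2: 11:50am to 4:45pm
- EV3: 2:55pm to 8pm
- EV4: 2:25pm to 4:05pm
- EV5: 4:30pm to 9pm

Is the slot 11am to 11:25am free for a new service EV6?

EV1: ends 10:35am at or before EV6 starts 11am → clear.
EV2: starts 11:50am at or after EV6 ends 11:25am → clear.
EV4: starts 2:25pm at or after EV6 ends 11:25am → clear.
EV3: starts 2:55pm at or after EV6 ends 11:25am → clear.
EV5: starts 4:30pm at or after EV6 ends 11:25am → clear.

Yes — the slot is free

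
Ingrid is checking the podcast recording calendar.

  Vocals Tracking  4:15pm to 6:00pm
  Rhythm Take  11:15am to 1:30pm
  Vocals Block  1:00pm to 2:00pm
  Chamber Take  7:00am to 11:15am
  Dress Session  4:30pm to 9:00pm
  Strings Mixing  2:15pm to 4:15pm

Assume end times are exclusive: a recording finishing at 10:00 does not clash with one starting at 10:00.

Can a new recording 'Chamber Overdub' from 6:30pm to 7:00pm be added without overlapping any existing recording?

No — it overlaps Dress Session

Chamber Take: ends 11:15am at or before Chamber Overdub starts 6:30pm → clear.
Rhythm Take: ends 1:30pm at or before Chamber Overdub starts 6:30pm → clear.
Vocals Block: ends 2:00pm at or before Chamber Overdub starts 6:30pm → clear.
Strings Mixing: ends 4:15pm at or before Chamber Overdub starts 6:30pm → clear.
Vocals Tracking: ends 6:00pm at or before Chamber Overdub starts 6:30pm → clear.
Dress Session: starts 4:30pm before Chamber Overdub ends 7:00pm, and ends 9:00pm after Chamber Overdub starts 6:30pm → overlap.
Chamber Overdub overlaps Dress Session.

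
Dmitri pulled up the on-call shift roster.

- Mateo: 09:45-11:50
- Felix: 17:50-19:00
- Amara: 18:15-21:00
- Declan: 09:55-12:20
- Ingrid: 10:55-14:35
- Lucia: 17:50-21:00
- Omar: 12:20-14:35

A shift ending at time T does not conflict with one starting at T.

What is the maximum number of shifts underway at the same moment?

Sort all start/end points and keep a running count:
09:45 start Mateo → 1
09:55 start Declan → 2
10:55 start Ingrid → 3
11:50 end Mateo → 2
12:20 end Declan → 1
12:20 start Omar → 2
14:35 end Ingrid → 1
14:35 end Omar → 0
17:50 start Felix → 1
17:50 start Lucia → 2
18:15 start Amara → 3
19:00 end Felix → 2
21:00 end Amara → 1
21:00 end Lucia → 0
Peak is 3, at 10:55 (Declan, Ingrid, Mateo).

3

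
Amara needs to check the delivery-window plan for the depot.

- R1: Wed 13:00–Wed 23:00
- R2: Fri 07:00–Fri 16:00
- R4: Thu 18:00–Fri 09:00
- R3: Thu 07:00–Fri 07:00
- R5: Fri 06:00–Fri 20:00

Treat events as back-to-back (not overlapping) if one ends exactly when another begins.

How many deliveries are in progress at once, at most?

Walk through starts and ends in time order (an end at T is processed before a start at T):
Wed 13:00 start R1 → 1
Wed 23:00 end R1 → 0
Thu 07:00 start R3 → 1
Thu 18:00 start R4 → 2
Fri 06:00 start R5 → 3
Fri 07:00 end R3 → 2
Fri 07:00 start R2 → 3
Fri 09:00 end R4 → 2
Fri 16:00 end R2 → 1
Fri 20:00 end R5 → 0
Peak is 3, at Fri 06:00 (R3, R4, R5).

3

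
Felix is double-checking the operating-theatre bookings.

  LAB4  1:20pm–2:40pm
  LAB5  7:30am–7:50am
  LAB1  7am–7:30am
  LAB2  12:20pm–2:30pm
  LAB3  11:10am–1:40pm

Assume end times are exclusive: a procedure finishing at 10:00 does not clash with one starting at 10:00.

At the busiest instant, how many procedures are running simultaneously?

Walk through starts and ends in time order (an end at T is processed before a start at T):
7am start LAB1 → 1
7:30am end LAB1 → 0
7:30am start LAB5 → 1
7:50am end LAB5 → 0
11:10am start LAB3 → 1
12:20pm start LAB2 → 2
1:20pm start LAB4 → 3
1:40pm end LAB3 → 2
2:30pm end LAB2 → 1
2:40pm end LAB4 → 0
Peak is 3, at 1:20pm (LAB2, LAB3, LAB4).

3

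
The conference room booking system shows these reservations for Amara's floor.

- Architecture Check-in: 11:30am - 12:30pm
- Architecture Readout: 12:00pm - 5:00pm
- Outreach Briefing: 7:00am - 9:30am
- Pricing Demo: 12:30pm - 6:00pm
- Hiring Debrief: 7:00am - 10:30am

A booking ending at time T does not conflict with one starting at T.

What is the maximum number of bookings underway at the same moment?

2

Sweep the timeline, counting +1 at each start and −1 at each end (ends before starts at a tie):
7:00am start Hiring Debrief → 1
7:00am start Outreach Briefing → 2
9:30am end Outreach Briefing → 1
10:30am end Hiring Debrief → 0
11:30am start Architecture Check-in → 1
12:00pm start Architecture Readout → 2
12:30pm end Architecture Check-in → 1
12:30pm start Pricing Demo → 2
5:00pm end Architecture Readout → 1
6:00pm end Pricing Demo → 0
Peak is 2, at 7:00am (Hiring Debrief, Outreach Briefing).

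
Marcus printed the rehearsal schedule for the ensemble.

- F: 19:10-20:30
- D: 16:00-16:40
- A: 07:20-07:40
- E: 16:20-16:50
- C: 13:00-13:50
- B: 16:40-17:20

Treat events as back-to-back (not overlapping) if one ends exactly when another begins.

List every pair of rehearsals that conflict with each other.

Check each pair: they overlap iff neither finishes before the other starts.
Sorted by start: A, C, D, E, B, F.
C starts after A ends, so nothing later overlaps A either.
D starts after C ends, so nothing later overlaps C either.
E starts before D ends → D and E overlap.
B starts exactly when D ends (back-to-back, no overlap), so nothing later overlaps D either.
B starts before E ends → E and B overlap.
F starts after E ends.
F starts after B ends.

B & E, D & E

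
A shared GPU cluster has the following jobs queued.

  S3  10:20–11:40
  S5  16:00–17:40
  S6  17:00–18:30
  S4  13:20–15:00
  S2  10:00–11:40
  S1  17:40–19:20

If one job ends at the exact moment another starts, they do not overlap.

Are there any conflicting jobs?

Yes

Sorted by start: S2, S3, S4, S5, S6, S1.
S3 starts before S2 ends → S2 and S3 overlap.
That's a conflict, so the schedule is not conflict-free.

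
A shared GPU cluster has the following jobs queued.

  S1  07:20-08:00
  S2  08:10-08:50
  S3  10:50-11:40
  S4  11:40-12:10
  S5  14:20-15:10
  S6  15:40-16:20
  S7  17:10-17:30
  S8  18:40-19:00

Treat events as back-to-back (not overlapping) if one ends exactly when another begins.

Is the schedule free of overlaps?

Sorted by start: S1, S2, S3, S4, S5, S6, S7, S8.
S2 starts after S1 ends — done with S1.
S3 starts after S2 ends — done with S2.
S4 starts exactly when S3 ends (back-to-back, no overlap) — done with S3.
S5 starts after S4 ends — done with S4.
S6 starts after S5 ends — done with S5.
S7 starts after S6 ends — done with S6.
S8 starts after S7 ends.
Every pair is clear; the schedule has no overlaps.

Yes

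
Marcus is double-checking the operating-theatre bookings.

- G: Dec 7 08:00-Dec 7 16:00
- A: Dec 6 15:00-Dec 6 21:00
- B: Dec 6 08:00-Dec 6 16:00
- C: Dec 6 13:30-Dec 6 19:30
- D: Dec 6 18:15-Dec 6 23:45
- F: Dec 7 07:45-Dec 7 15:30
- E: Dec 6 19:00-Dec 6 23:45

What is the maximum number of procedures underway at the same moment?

Walk through starts and ends in time order (an end at T is processed before a start at T):
Dec 6 08:00 start B → 1
Dec 6 13:30 start C → 2
Dec 6 15:00 start A → 3
Dec 6 16:00 end B → 2
Dec 6 18:15 start D → 3
Dec 6 19:00 start E → 4
Dec 6 19:30 end C → 3
Dec 6 21:00 end A → 2
Dec 6 23:45 end D → 1
Dec 6 23:45 end E → 0
Dec 7 07:45 start F → 1
Dec 7 08:00 start G → 2
Dec 7 15:30 end F → 1
Dec 7 16:00 end G → 0
Peak is 4, at Dec 6 19:00 (A, C, D, E).

4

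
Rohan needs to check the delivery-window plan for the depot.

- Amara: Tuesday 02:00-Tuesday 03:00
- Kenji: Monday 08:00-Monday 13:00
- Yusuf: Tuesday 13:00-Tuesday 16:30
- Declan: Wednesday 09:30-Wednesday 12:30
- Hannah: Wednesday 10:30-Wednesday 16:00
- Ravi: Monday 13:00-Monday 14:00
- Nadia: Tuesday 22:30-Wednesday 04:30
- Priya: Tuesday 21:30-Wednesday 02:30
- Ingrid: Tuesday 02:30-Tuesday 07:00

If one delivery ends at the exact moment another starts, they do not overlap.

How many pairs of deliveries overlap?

Sorted by start: Kenji, Ravi, Amara, Ingrid, Yusuf, Priya, Nadia, Declan, Hannah.
Ravi starts exactly when Kenji ends (back-to-back, no overlap), so nothing later overlaps Kenji either.
Amara starts after Ravi ends, so nothing later overlaps Ravi either.
Ingrid starts before Amara ends → Amara and Ingrid overlap.
Yusuf starts after Amara ends, so nothing later overlaps Amara either.
Yusuf starts after Ingrid ends, so nothing later overlaps Ingrid either.
Priya starts after Yusuf ends, so nothing later overlaps Yusuf either.
Nadia starts before Priya ends → Priya and Nadia overlap.
Declan starts after Priya ends, so nothing later overlaps Priya either.
Declan starts after Nadia ends, so nothing later overlaps Nadia either.
Hannah starts before Declan ends → Declan and Hannah overlap.
Overlapping pairs: Amara & Ingrid, Declan & Hannah, Nadia & Priya — 3 in total.

3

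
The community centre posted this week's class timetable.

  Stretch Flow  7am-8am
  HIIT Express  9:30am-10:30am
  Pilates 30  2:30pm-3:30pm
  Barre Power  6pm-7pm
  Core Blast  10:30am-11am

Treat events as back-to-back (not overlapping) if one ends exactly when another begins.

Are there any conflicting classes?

Sorted by start: Stretch Flow, HIIT Express, Core Blast, Pilates 30, Barre Power.
HIIT Express starts after Stretch Flow ends, so nothing later overlaps Stretch Flow either.
Core Blast starts exactly when HIIT Express ends (back-to-back, no overlap), so nothing later overlaps HIIT Express either.
Pilates 30 starts after Core Blast ends, so nothing later overlaps Core Blast either.
Barre Power starts after Pilates 30 ends.
Every pair is clear; the schedule has no overlaps.

No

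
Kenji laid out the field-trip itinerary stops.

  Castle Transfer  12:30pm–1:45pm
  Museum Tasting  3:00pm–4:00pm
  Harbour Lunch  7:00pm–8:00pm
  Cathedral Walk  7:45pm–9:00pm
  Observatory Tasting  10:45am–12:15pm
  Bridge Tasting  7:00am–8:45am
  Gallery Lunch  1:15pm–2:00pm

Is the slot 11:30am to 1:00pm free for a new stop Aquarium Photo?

Bridge Tasting: ends 8:45am at or before Aquarium Photo starts 11:30am → clear.
Observatory Tasting: starts 10:45am before Aquarium Photo ends 1:00pm, and ends 12:15pm after Aquarium Photo starts 11:30am → overlap.
Castle Transfer: starts 12:30pm before Aquarium Photo ends 1:00pm, and ends 1:45pm after Aquarium Photo starts 11:30am → overlap.
Gallery Lunch: starts 1:15pm at or after Aquarium Photo ends 1:00pm → clear.
Museum Tasting: starts 3:00pm at or after Aquarium Photo ends 1:00pm → clear.
Harbour Lunch: starts 7:00pm at or after Aquarium Photo ends 1:00pm → clear.
Cathedral Walk: starts 7:45pm at or after Aquarium Photo ends 1:00pm → clear.
Aquarium Photo overlaps Observatory Tasting, Castle Transfer.

No — it overlaps Castle Transfer, Observatory Tasting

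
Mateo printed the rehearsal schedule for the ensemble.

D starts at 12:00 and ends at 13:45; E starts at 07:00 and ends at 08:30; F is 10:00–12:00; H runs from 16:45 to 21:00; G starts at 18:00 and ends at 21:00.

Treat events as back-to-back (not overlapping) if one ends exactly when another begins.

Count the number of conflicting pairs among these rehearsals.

Sorted by start: E, F, D, H, G.
F starts after E ends, so E has no further overlaps.
D starts exactly when F ends (back-to-back, no overlap), so F has no further overlaps.
H starts after D ends, so D has no further overlaps.
G starts before H ends → H and G overlap.
Overlapping pairs: G & H — 1 in total.

1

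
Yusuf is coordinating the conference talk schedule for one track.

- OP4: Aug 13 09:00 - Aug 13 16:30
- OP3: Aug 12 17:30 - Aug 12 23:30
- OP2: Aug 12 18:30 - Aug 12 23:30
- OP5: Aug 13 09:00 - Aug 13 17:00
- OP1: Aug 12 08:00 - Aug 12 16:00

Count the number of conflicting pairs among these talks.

Two intervals overlap when each starts before the other ends.
Sorted by start: OP1, OP3, OP2, OP4, OP5.
OP3 starts after OP1 ends, so nothing later overlaps OP1 either.
OP2 starts before OP3 ends → OP3 and OP2 overlap.
OP4 starts after OP3 ends, so nothing later overlaps OP3 either.
OP4 starts after OP2 ends, so nothing later overlaps OP2 either.
OP5 starts before OP4 ends → OP4 and OP5 overlap.
Overlapping pairs: OP2 & OP3, OP4 & OP5 — 2 in total.

2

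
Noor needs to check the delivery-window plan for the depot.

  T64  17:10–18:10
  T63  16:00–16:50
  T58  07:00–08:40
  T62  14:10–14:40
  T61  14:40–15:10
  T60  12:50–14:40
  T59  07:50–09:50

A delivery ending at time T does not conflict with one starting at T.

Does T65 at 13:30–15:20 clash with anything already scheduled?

T58: ends 08:40 at or before T65 starts 13:30 → clear.
T59: ends 09:50 at or before T65 starts 13:30 → clear.
T60: starts 12:50 before T65 ends 15:20, and ends 14:40 after T65 starts 13:30 → overlap.
T62: starts 14:10 before T65 ends 15:20, and ends 14:40 after T65 starts 13:30 → overlap.
T61: starts 14:40 before T65 ends 15:20, and ends 15:10 after T65 starts 13:30 → overlap.
T63: starts 16:00 at or after T65 ends 15:20 → clear.
T64: starts 17:10 at or after T65 ends 15:20 → clear.
T65 overlaps T60, T61, T62.

Yes — it overlaps T60, T61, T62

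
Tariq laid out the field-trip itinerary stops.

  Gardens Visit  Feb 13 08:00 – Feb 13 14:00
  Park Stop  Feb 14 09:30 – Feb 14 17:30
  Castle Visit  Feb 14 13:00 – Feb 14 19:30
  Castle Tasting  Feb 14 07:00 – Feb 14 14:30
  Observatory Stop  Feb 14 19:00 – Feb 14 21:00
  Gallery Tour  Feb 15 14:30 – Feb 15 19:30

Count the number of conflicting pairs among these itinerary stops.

Sorted by start: Gardens Visit, Castle Tasting, Park Stop, Castle Visit, Observatory Stop, Gallery Tour.
Castle Tasting starts after Gardens Visit ends; Gardens Visit is clear from here.
Park Stop starts before Castle Tasting ends → Castle Tasting and Park Stop overlap.
Castle Visit starts before Castle Tasting ends → Castle Tasting and Castle Visit overlap.
Observatory Stop starts after Castle Tasting ends; Castle Tasting is clear from here.
Castle Visit starts before Park Stop ends → Park Stop and Castle Visit overlap.
Observatory Stop starts after Park Stop ends; Park Stop is clear from here.
Observatory Stop starts before Castle Visit ends → Castle Visit and Observatory Stop overlap.
Gallery Tour starts after Castle Visit ends.
Gallery Tour starts after Observatory Stop ends.
Overlapping pairs: Castle Tasting & Castle Visit, Castle Tasting & Park Stop, Castle Visit & Observatory Stop, Castle Visit & Park Stop — 4 in total.

4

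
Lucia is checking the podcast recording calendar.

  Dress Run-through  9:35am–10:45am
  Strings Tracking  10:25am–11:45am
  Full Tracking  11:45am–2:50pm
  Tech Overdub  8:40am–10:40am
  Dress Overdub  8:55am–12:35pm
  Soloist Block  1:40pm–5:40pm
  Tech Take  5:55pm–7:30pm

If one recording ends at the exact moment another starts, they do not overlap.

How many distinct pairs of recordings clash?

8

Sorted by start: Tech Overdub, Dress Overdub, Dress Run-through, Strings Tracking, Full Tracking, Soloist Block, Tech Take.
Dress Overdub starts before Tech Overdub ends → Tech Overdub and Dress Overdub overlap.
Dress Run-through starts before Tech Overdub ends → Tech Overdub and Dress Run-through overlap.
Strings Tracking starts before Tech Overdub ends → Tech Overdub and Strings Tracking overlap.
Full Tracking starts after Tech Overdub ends, so Tech Overdub has no further overlaps.
Dress Run-through starts before Dress Overdub ends → Dress Overdub and Dress Run-through overlap.
Strings Tracking starts before Dress Overdub ends → Dress Overdub and Strings Tracking overlap.
Full Tracking starts before Dress Overdub ends → Dress Overdub and Full Tracking overlap.
Soloist Block starts after Dress Overdub ends, so Dress Overdub has no further overlaps.
Strings Tracking starts before Dress Run-through ends → Dress Run-through and Strings Tracking overlap.
Full Tracking starts after Dress Run-through ends, so Dress Run-through has no further overlaps.
Full Tracking starts exactly when Strings Tracking ends (back-to-back, no overlap), so Strings Tracking has no further overlaps.
Soloist Block starts before Full Tracking ends → Full Tracking and Soloist Block overlap.
Tech Take starts after Full Tracking ends.
Tech Take starts after Soloist Block ends.
Overlapping pairs: Dress Overdub & Dress Run-through, Dress Overdub & Full Tracking, Dress Overdub & Strings Tracking, Dress Overdub & Tech Overdub, Dress Run-through & Strings Tracking, Dress Run-through & Tech Overdub, Full Tracking & Soloist Block, Strings Tracking & Tech Overdub — 8 in total.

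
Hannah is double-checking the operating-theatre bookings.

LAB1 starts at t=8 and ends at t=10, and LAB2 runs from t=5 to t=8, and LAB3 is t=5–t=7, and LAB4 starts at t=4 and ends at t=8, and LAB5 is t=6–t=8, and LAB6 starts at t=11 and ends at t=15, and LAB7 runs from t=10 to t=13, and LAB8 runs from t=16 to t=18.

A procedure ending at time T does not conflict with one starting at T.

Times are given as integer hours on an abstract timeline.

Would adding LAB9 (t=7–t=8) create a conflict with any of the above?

LAB4: starts t=4 before LAB9 ends t=8, and ends t=8 after LAB9 starts t=7 → overlap.
LAB2: starts t=5 before LAB9 ends t=8, and ends t=8 after LAB9 starts t=7 → overlap.
LAB3: ends t=7 at or before LAB9 starts t=7 → clear.
LAB5: starts t=6 before LAB9 ends t=8, and ends t=8 after LAB9 starts t=7 → overlap.
LAB1: starts t=8 at or after LAB9 ends t=8 → clear.
LAB7: starts t=10 at or after LAB9 ends t=8 → clear.
LAB6: starts t=11 at or after LAB9 ends t=8 → clear.
LAB8: starts t=16 at or after LAB9 ends t=8 → clear.
LAB9 overlaps LAB2, LAB4, LAB5.

Yes — it overlaps LAB2, LAB4, LAB5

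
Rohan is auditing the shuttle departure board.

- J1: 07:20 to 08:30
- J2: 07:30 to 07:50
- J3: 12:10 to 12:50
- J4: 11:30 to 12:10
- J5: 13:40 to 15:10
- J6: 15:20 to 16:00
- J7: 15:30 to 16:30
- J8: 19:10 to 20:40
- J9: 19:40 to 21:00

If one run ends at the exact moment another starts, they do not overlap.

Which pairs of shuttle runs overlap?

Sorted by start: J1, J2, J4, J3, J5, J6, J7, J8, J9.
J2 starts before J1 ends → J1 and J2 overlap.
J4 starts after J1 ends, so nothing later overlaps J1 either.
J4 starts after J2 ends, so nothing later overlaps J2 either.
J3 starts exactly when J4 ends (back-to-back, no overlap), so nothing later overlaps J4 either.
J5 starts after J3 ends, so nothing later overlaps J3 either.
J6 starts after J5 ends, so nothing later overlaps J5 either.
J7 starts before J6 ends → J6 and J7 overlap.
J8 starts after J6 ends, so nothing later overlaps J6 either.
J8 starts after J7 ends, so nothing later overlaps J7 either.
J9 starts before J8 ends → J8 and J9 overlap.

J1 & J2, J6 & J7, J8 & J9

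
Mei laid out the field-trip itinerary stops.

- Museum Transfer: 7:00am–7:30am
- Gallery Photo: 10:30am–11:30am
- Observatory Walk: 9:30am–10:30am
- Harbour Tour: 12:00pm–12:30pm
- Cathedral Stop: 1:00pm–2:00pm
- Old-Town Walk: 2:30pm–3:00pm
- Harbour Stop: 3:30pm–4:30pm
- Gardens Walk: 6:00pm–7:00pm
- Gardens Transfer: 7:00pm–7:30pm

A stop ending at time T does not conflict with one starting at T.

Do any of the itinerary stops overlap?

No

Two intervals overlap when each starts before the other ends.
Sorted by start: Museum Transfer, Observatory Walk, Gallery Photo, Harbour Tour, Cathedral Stop, Old-Town Walk, Harbour Stop, Gardens Walk, Gardens Transfer.
Observatory Walk starts after Museum Transfer ends, so nothing later overlaps Museum Transfer either.
Gallery Photo starts exactly when Observatory Walk ends (back-to-back, no overlap), so nothing later overlaps Observatory Walk either.
Harbour Tour starts after Gallery Photo ends, so nothing later overlaps Gallery Photo either.
Cathedral Stop starts after Harbour Tour ends, so nothing later overlaps Harbour Tour either.
Old-Town Walk starts after Cathedral Stop ends, so nothing later overlaps Cathedral Stop either.
Harbour Stop starts after Old-Town Walk ends, so nothing later overlaps Old-Town Walk either.
Gardens Walk starts after Harbour Stop ends, so nothing later overlaps Harbour Stop either.
Gardens Transfer starts exactly when Gardens Walk ends (back-to-back, no overlap).
Every pair is clear; the schedule has no overlaps.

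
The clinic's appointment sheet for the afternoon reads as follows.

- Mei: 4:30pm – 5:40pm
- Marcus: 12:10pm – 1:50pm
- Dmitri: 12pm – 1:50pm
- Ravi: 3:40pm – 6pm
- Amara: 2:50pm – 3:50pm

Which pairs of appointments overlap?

Amara & Ravi, Dmitri & Marcus, Mei & Ravi

Check each pair: they overlap iff neither finishes before the other starts.
Sorted by start: Dmitri, Marcus, Amara, Ravi, Mei.
Marcus starts before Dmitri ends → Dmitri and Marcus overlap.
Amara starts after Dmitri ends; Dmitri is clear from here.
Amara starts after Marcus ends; Marcus is clear from here.
Ravi starts before Amara ends → Amara and Ravi overlap.
Mei starts after Amara ends.
Mei starts before Ravi ends → Ravi and Mei overlap.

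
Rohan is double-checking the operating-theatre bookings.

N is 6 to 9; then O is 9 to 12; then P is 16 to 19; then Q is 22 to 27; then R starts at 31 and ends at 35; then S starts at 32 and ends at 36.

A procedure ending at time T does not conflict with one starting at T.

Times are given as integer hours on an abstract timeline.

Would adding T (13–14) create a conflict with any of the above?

N: ends 9 at or before T starts 13 → clear.
O: ends 12 at or before T starts 13 → clear.
P: starts 16 at or after T ends 14 → clear.
Q: starts 22 at or after T ends 14 → clear.
R: starts 31 at or after T ends 14 → clear.
S: starts 32 at or after T ends 14 → clear.

No — it doesn't clash with anything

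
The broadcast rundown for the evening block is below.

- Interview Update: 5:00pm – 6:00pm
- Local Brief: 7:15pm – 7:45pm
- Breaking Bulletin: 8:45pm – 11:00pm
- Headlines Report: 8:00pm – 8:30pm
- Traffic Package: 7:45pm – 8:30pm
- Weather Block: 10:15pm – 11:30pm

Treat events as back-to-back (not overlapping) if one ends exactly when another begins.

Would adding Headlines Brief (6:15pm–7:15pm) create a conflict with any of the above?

Interview Update: ends 6:00pm at or before Headlines Brief starts 6:15pm → clear.
Local Brief: starts 7:15pm at or after Headlines Brief ends 7:15pm → clear.
Traffic Package: starts 7:45pm at or after Headlines Brief ends 7:15pm → clear.
Headlines Report: starts 8:00pm at or after Headlines Brief ends 7:15pm → clear.
Breaking Bulletin: starts 8:45pm at or after Headlines Brief ends 7:15pm → clear.
Weather Block: starts 10:15pm at or after Headlines Brief ends 7:15pm → clear.

No — it doesn't clash with anything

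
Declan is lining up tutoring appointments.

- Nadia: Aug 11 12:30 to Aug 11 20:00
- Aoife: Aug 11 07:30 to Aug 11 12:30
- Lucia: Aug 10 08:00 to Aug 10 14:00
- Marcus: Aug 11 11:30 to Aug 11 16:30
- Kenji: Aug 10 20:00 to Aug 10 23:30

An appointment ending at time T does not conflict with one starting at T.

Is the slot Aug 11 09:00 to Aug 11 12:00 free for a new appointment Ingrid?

No — it overlaps Aoife, Marcus

Lucia: ends Aug 10 14:00 at or before Ingrid starts Aug 11 09:00 → clear.
Kenji: ends Aug 10 23:30 at or before Ingrid starts Aug 11 09:00 → clear.
Aoife: starts Aug 11 07:30 before Ingrid ends Aug 11 12:00, and ends Aug 11 12:30 after Ingrid starts Aug 11 09:00 → overlap.
Marcus: starts Aug 11 11:30 before Ingrid ends Aug 11 12:00, and ends Aug 11 16:30 after Ingrid starts Aug 11 09:00 → overlap.
Nadia: starts Aug 11 12:30 at or after Ingrid ends Aug 11 12:00 → clear.
Ingrid overlaps Aoife, Marcus.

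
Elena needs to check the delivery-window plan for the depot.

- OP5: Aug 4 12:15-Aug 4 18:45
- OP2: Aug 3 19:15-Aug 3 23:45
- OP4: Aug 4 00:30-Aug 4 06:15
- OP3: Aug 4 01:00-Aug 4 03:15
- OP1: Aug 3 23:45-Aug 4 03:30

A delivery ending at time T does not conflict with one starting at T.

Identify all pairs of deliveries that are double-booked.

Check each pair: they overlap iff neither finishes before the other starts.
Sorted by start: OP2, OP1, OP4, OP3, OP5.
OP1 starts exactly when OP2 ends (back-to-back, no overlap), so nothing later overlaps OP2 either.
OP4 starts before OP1 ends → OP1 and OP4 overlap.
OP3 starts before OP1 ends → OP1 and OP3 overlap.
OP5 starts after OP1 ends.
OP3 starts before OP4 ends → OP4 and OP3 overlap.
OP5 starts after OP4 ends.
OP5 starts after OP3 ends.

OP1 & OP3, OP1 & OP4, OP3 & OP4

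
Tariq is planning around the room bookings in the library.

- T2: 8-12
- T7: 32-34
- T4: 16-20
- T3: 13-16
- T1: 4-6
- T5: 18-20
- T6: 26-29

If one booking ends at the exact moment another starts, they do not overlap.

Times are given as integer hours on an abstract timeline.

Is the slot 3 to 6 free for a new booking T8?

T1: starts 4 before T8 ends 6, and ends 6 after T8 starts 3 → overlap.
T2: starts 8 at or after T8 ends 6 → clear.
T3: starts 13 at or after T8 ends 6 → clear.
T4: starts 16 at or after T8 ends 6 → clear.
T5: starts 18 at or after T8 ends 6 → clear.
T6: starts 26 at or after T8 ends 6 → clear.
T7: starts 32 at or after T8 ends 6 → clear.
T8 overlaps T1.

No — it overlaps T1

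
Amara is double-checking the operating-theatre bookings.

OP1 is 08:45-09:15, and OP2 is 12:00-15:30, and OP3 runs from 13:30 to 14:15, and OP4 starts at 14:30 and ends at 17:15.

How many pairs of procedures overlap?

Sorted by start: OP1, OP2, OP3, OP4.
OP2 starts after OP1 ends, so nothing later overlaps OP1 either.
OP3 starts before OP2 ends → OP2 and OP3 overlap.
OP4 starts before OP2 ends → OP2 and OP4 overlap.
OP4 starts after OP3 ends.
Overlapping pairs: OP2 & OP3, OP2 & OP4 — 2 in total.

2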